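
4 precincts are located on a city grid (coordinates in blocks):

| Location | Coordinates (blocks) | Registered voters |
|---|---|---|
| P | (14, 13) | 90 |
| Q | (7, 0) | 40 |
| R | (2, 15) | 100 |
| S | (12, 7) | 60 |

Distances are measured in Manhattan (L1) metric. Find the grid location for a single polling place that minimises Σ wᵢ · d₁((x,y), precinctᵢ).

(12, 13)

Manhattan distance separates: Σwᵢ(|x−xᵢ|+|y−yᵢ|) = Σwᵢ|x−xᵢ| + Σwᵢ|y−yᵢ|, so x and y are optimised independently as 1-D weighted medians.
Total weight W = 290; half = 145.
x-coordinate, sorted with cumulative weight:
  x=2 (R, w=100) cum 100
  x=7 (Q, w=40) cum 140
  x=12 (S, w=60) cum 200  ← median
  x=14 (P, w=90) cum 290
⇒ x* = 12
y-coordinate, sorted with cumulative weight:
  y=0 (Q, w=40) cum 40
  y=7 (S, w=60) cum 100
  y=13 (P, w=90) cum 190  ← median
  y=15 (R, w=100) cum 290
⇒ y* = 13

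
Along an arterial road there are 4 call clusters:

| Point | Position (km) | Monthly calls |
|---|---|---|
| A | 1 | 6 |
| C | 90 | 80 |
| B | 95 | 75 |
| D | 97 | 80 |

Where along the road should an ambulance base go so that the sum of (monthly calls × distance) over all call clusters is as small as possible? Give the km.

x = 95

For a sum of weighted absolute distances on a line, the optimum is the weighted median (not the mean). Total weight W = 241; half-weight = 120.5.
Sort by position and accumulate weight:
  km 1 (A, w=6) → cum 6
  km 90 (C, w=80) → cum 86
  km 95 (B, w=75) → cum 161  ≥ 120.5 → median here
  km 97 (D, w=80) → cum 241
Optimal location: km 95.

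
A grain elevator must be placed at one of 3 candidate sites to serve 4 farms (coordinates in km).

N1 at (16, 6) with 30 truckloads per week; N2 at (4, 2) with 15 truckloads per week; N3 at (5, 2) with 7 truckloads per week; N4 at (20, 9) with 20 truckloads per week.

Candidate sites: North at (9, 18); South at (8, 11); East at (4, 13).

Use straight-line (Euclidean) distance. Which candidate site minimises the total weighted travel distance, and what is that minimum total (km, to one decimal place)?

South, total 740.5 km

Total weighted distance at each candidate:
  North (9, 18): total = 1067.9
  South (8, 11): total = 740.5
  East (4, 13): total = 988.9
Minimum is at South with total 740.5 km.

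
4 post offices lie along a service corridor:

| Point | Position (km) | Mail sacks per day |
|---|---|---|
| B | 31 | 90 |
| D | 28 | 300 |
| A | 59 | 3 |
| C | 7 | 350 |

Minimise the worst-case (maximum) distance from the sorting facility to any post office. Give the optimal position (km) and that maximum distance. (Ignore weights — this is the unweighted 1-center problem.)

The 1-center on a line is the midpoint of the two extreme points: leftmost at 7, rightmost at 59.
Optimal location = (7 + 59)/2 = 33; maximum distance = (59 − 7)/2 = 26.

location 33, max distance 26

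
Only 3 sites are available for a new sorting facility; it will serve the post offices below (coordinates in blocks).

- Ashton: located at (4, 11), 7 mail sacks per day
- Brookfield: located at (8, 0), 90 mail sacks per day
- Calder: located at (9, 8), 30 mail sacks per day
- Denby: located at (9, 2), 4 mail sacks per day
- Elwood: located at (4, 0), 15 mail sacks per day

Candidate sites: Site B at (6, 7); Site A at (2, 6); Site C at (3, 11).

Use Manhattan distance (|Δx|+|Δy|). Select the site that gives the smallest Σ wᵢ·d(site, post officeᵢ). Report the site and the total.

Total weighted distance at each candidate:
  Site B (6, 7): total = 1139
  Site A (2, 6): total = 1563
  Site C (3, 11): total = 1957
Minimum is at Site B with total 1139 blocks.

Site B, total 1139 blocks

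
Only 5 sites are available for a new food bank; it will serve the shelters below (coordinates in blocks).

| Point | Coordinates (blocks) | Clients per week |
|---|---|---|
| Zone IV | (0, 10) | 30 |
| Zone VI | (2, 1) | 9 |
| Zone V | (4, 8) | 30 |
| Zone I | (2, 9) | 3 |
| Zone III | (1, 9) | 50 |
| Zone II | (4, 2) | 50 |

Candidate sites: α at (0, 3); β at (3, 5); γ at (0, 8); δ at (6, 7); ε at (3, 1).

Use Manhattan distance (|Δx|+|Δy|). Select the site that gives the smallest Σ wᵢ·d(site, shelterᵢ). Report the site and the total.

Total weighted distance at each candidate:
  α (0, 3): total = 1140
  β (3, 5): total = 920
  γ (0, 8): total = 870
  δ (6, 7): total = 1168
  ε (3, 1): total = 1236
Minimum is at γ with total 870 blocks.

γ, total 870 blocks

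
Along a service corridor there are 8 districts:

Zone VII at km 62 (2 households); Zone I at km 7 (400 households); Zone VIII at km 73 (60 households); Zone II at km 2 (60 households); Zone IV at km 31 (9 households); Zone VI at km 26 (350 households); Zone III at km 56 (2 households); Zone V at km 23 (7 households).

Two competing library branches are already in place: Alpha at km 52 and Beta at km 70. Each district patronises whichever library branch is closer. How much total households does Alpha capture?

The indifferent point is the midpoint (52+70)/2 = 61; districts left of it (closer to Alpha at 52) go to Alpha, those right go to Beta.
  Zone II at 2 (w=60) → Alpha
  Zone I at 7 (w=400) → Alpha
  Zone V at 23 (w=7) → Alpha
  Zone VI at 26 (w=350) → Alpha
  Zone IV at 31 (w=9) → Alpha
  Zone III at 56 (w=2) → Alpha
  Zone VII at 62 (w=2) → Beta
  Zone VIII at 73 (w=60) → Beta
Alpha captures 828; Beta captures 62.

828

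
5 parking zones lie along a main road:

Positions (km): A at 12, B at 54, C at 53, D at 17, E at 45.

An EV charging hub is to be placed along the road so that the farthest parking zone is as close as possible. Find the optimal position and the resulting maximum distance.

The 1-center on a line is the midpoint of the two extreme points: leftmost at 12, rightmost at 54.
Optimal location = (12 + 54)/2 = 33; maximum distance = (54 − 12)/2 = 21.

location 33, max distance 21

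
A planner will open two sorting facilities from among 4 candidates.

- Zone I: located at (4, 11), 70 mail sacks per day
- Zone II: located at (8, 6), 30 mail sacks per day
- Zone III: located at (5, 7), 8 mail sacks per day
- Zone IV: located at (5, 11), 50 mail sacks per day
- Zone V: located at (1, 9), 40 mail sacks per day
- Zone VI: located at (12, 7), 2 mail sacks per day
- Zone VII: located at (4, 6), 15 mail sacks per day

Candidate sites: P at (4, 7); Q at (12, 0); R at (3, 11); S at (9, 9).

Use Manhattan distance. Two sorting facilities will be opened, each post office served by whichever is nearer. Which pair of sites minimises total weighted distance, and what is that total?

Evaluate every pair (each demand assigned to the nearer of the two):
  {P, R}: total = 519
  {R, S}: total = 598
  {Q, R}: total = 782
  {P, S}: total = 883
  {P, Q}: total = 917
  {Q, S}: total = 1408
Best pair: {P, R} with total 519.

{P, R}, total 519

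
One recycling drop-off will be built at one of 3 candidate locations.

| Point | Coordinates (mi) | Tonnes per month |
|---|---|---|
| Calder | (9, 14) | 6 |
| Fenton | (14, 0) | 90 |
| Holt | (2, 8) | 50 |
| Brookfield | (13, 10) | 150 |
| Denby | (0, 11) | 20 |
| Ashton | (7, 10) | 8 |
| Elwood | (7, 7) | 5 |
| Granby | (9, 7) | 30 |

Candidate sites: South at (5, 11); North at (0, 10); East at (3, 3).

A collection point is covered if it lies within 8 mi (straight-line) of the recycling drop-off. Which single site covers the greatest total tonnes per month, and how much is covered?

South, covering 119

Coverage radius r = 8 mi; a point is covered iff (Δx)²+(Δy)² ≤ 8² = 64.
  South (5, 11): covers {Calder, Holt, Denby, Ashton, Elwood, Granby} → 119
  North (0, 10): covers {Holt, Denby, Ashton, Elwood} → 83
  East (3, 3): covers {Holt, Elwood, Granby} → 85
Maximum coverage at South: 119 tonnes per month.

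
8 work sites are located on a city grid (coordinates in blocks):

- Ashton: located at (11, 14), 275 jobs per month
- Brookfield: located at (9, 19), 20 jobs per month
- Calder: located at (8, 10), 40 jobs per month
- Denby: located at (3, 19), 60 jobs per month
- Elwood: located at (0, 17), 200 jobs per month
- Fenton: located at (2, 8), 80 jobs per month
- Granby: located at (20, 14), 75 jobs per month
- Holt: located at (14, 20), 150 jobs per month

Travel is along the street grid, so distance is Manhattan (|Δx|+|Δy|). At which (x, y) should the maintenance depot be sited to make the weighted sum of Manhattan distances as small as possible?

Manhattan distance separates: Σwᵢ(|x−xᵢ|+|y−yᵢ|) = Σwᵢ|x−xᵢ| + Σwᵢ|y−yᵢ|, so x and y are optimised independently as 1-D weighted medians.
Total weight W = 900; half = 450.
x-coordinate, sorted with cumulative weight:
  x=0 (Elwood, w=200) cum 200
  x=2 (Fenton, w=80) cum 280
  x=3 (Denby, w=60) cum 340
  x=8 (Calder, w=40) cum 380
  x=9 (Brookfield, w=20) cum 400
  x=11 (Ashton, w=275) cum 675  ← median
  x=14 (Holt, w=150) cum 825
  x=20 (Granby, w=75) cum 900
⇒ x* = 11
y-coordinate, sorted with cumulative weight:
  y=8 (Fenton, w=80) cum 80
  y=10 (Calder, w=40) cum 120
  y=14 (Ashton, w=275) cum 395
  y=14 (Granby, w=75) cum 470  ← median
  y=17 (Elwood, w=200) cum 670
  y=19 (Brookfield, w=20) cum 690
  y=19 (Denby, w=60) cum 750
  y=20 (Holt, w=150) cum 900
⇒ y* = 14

(11, 14)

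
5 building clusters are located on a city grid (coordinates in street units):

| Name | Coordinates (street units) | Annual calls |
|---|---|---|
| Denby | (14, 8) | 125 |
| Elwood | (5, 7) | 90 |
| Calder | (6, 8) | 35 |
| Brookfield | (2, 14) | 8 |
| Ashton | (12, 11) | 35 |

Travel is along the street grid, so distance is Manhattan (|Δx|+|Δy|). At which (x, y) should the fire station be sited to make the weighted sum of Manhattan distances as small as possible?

(12, 8)

Manhattan distance separates: Σwᵢ(|x−xᵢ|+|y−yᵢ|) = Σwᵢ|x−xᵢ| + Σwᵢ|y−yᵢ|, so x and y are optimised independently as 1-D weighted medians.
Total weight W = 293; half = 146.5.
x-coordinate, sorted with cumulative weight:
  x=2 (Brookfield, w=8) cum 8
  x=5 (Elwood, w=90) cum 98
  x=6 (Calder, w=35) cum 133
  x=12 (Ashton, w=35) cum 168  ← median
  x=14 (Denby, w=125) cum 293
⇒ x* = 12
y-coordinate, sorted with cumulative weight:
  y=7 (Elwood, w=90) cum 90
  y=8 (Denby, w=125) cum 215  ← median
  y=8 (Calder, w=35) cum 250
  y=11 (Ashton, w=35) cum 285
  y=14 (Brookfield, w=8) cum 293
⇒ y* = 8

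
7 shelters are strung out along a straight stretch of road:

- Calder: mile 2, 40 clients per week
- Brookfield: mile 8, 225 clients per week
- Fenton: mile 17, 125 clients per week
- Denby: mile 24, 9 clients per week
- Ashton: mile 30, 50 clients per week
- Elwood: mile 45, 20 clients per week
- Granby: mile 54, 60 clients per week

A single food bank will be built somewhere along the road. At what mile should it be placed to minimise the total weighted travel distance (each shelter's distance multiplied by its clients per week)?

For a sum of weighted absolute distances on a line, the optimum is the weighted median (not the mean). Total weight W = 529; half-weight = 264.5.
Sort by position and accumulate weight:
  mile 2 (Calder, w=40) → cum 40
  mile 8 (Brookfield, w=225) → cum 265  ≥ 264.5 → median here
  mile 17 (Fenton, w=125) → cum 390
  mile 24 (Denby, w=9) → cum 399
  mile 30 (Ashton, w=50) → cum 449
  mile 45 (Elwood, w=20) → cum 469
  mile 54 (Granby, w=60) → cum 529
Optimal location: mile 8.

x = 8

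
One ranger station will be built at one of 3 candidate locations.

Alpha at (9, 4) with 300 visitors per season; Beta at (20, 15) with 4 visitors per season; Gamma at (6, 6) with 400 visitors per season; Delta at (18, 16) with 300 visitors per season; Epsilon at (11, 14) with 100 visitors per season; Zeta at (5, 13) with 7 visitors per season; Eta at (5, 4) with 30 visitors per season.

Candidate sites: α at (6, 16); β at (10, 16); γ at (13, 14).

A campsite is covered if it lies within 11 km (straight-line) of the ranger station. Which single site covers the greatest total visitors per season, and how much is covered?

Coverage radius r = 11 km; a point is covered iff (Δx)²+(Δy)² ≤ 11² = 121.
  α (6, 16): covers {Gamma, Epsilon, Zeta} → 507
  β (10, 16): covers {Beta, Gamma, Delta, Epsilon, Zeta} → 811
  γ (13, 14): covers {Alpha, Beta, Gamma, Delta, Epsilon, Zeta} → 1111
Maximum coverage at γ: 1111 visitors per season.

γ, covering 1111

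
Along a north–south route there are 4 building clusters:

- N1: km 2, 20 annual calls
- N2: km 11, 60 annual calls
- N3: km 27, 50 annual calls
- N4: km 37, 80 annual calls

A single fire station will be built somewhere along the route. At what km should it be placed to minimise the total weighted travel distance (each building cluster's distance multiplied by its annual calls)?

x = 27

For a sum of weighted absolute distances on a line, the optimum is the weighted median (not the mean). Total weight W = 210; half-weight = 105.
Sort by position and accumulate weight:
  km 2 (N1, w=20) → cum 20
  km 11 (N2, w=60) → cum 80
  km 27 (N3, w=50) → cum 130  ≥ 105 → median here
  km 37 (N4, w=80) → cum 210
Optimal location: km 27.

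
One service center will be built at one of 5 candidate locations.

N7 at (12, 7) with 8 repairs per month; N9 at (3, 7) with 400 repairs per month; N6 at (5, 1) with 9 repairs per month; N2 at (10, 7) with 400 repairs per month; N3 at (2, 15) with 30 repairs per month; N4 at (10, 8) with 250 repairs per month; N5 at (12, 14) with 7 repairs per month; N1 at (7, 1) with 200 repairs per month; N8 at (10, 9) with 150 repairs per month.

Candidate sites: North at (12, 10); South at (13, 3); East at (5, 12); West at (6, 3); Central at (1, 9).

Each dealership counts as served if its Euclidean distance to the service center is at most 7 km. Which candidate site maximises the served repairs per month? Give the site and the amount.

Coverage radius r = 7 km; a point is covered iff (Δx)²+(Δy)² ≤ 7² = 49.
  North (12, 10): covers {N7, N2, N4, N5, N8} → 815
  South (13, 3): covers {N7, N2, N4, N1, N8} → 1008
  East (5, 12): covers {N9, N3, N4, N8} → 830
  West (6, 3): covers {N9, N6, N2, N4, N1} → 1259
  Central (1, 9): covers {N9, N3} → 430
Maximum coverage at West: 1259 repairs per month.

West, covering 1259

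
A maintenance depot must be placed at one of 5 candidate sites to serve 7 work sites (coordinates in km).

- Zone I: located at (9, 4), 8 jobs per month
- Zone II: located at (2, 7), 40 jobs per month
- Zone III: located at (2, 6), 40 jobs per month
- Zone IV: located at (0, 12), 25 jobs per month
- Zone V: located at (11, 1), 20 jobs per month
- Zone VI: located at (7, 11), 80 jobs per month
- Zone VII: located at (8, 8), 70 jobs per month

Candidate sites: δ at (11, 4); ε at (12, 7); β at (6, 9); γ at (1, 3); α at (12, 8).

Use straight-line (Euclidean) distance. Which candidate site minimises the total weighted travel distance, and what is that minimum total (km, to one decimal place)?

Total weighted distance at each candidate:
  δ (11, 4): total = 2159.3
  ε (12, 7): total = 2083.5
  β (6, 9): total = 1117.3
  γ (1, 3): total = 2188.4
  α (12, 8): total = 2054.0
Minimum is at β with total 1117.3 km.

β, total 1117.3 km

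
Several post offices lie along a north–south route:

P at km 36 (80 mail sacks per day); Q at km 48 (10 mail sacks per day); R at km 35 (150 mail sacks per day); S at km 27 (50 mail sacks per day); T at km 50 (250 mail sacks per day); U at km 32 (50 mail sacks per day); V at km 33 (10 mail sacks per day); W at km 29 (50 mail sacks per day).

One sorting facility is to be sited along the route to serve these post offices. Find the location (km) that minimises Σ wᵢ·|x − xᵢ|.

x = 36

For a sum of weighted absolute distances on a line, the optimum is the weighted median (not the mean). Total weight W = 650; half-weight = 325.
Sort by position and accumulate weight:
  km 27 (S, w=50) → cum 50
  km 29 (W, w=50) → cum 100
  km 32 (U, w=50) → cum 150
  km 33 (V, w=10) → cum 160
  km 35 (R, w=150) → cum 310
  km 36 (P, w=80) → cum 390  ≥ 325 → median here
  km 48 (Q, w=10) → cum 400
  km 50 (T, w=250) → cum 650
Optimal location: km 36.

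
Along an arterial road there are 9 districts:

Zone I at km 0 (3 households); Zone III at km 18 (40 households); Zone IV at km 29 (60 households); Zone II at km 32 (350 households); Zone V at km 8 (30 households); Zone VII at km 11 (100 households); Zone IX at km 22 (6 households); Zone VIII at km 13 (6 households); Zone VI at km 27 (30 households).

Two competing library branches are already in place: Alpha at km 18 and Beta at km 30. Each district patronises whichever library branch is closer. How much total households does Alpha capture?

185

The indifferent point is the midpoint (18+30)/2 = 24; districts left of it (closer to Alpha at 18) go to Alpha, those right go to Beta.
  Zone I at 0 (w=3) → Alpha
  Zone V at 8 (w=30) → Alpha
  Zone VII at 11 (w=100) → Alpha
  Zone VIII at 13 (w=6) → Alpha
  Zone III at 18 (w=40) → Alpha
  Zone IX at 22 (w=6) → Alpha
  Zone VI at 27 (w=30) → Beta
  Zone IV at 29 (w=60) → Beta
  Zone II at 32 (w=350) → Beta
Alpha captures 185; Beta captures 440.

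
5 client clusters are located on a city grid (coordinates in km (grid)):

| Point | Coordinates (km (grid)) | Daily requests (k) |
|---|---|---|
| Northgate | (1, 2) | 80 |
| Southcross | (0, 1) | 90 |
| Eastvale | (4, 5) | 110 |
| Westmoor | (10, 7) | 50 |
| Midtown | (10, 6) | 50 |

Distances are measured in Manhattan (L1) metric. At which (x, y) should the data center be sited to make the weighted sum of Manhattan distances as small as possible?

(4, 5)

Manhattan distance separates: Σwᵢ(|x−xᵢ|+|y−yᵢ|) = Σwᵢ|x−xᵢ| + Σwᵢ|y−yᵢ|, so x and y are optimised independently as 1-D weighted medians.
Total weight W = 380; half = 190.
x-coordinate, sorted with cumulative weight:
  x=0 (Southcross, w=90) cum 90
  x=1 (Northgate, w=80) cum 170
  x=4 (Eastvale, w=110) cum 280  ← median
  x=10 (Westmoor, w=50) cum 330
  x=10 (Midtown, w=50) cum 380
⇒ x* = 4
y-coordinate, sorted with cumulative weight:
  y=1 (Southcross, w=90) cum 90
  y=2 (Northgate, w=80) cum 170
  y=5 (Eastvale, w=110) cum 280  ← median
  y=6 (Midtown, w=50) cum 330
  y=7 (Westmoor, w=50) cum 380
⇒ y* = 5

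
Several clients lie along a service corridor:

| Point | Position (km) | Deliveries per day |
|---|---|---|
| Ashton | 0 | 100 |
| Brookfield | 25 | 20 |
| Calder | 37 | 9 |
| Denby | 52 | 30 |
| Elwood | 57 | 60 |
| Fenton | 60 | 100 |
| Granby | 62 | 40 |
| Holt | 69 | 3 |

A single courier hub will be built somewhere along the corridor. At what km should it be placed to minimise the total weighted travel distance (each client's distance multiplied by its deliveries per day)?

x = 57

For a sum of weighted absolute distances on a line, the optimum is the weighted median (not the mean). Total weight W = 362; half-weight = 181.
Sort by position and accumulate weight:
  km 0 (Ashton, w=100) → cum 100
  km 25 (Brookfield, w=20) → cum 120
  km 37 (Calder, w=9) → cum 129
  km 52 (Denby, w=30) → cum 159
  km 57 (Elwood, w=60) → cum 219  ≥ 181 → median here
  km 60 (Fenton, w=100) → cum 319
  km 62 (Granby, w=40) → cum 359
  km 69 (Holt, w=3) → cum 362
Optimal location: km 57.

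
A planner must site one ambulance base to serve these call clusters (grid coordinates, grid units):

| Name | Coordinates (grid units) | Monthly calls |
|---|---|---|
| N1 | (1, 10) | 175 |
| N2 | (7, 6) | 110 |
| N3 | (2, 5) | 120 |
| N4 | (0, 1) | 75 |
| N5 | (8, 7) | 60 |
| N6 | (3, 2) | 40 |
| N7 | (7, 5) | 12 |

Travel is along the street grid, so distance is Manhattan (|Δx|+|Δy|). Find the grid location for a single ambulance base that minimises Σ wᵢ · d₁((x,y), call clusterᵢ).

(2, 6)

Manhattan distance separates: Σwᵢ(|x−xᵢ|+|y−yᵢ|) = Σwᵢ|x−xᵢ| + Σwᵢ|y−yᵢ|, so x and y are optimised independently as 1-D weighted medians.
Total weight W = 592; half = 296.
x-coordinate, sorted with cumulative weight:
  x=0 (N4, w=75) cum 75
  x=1 (N1, w=175) cum 250
  x=2 (N3, w=120) cum 370  ← median
  x=3 (N6, w=40) cum 410
  x=7 (N2, w=110) cum 520
  x=7 (N7, w=12) cum 532
  x=8 (N5, w=60) cum 592
⇒ x* = 2
y-coordinate, sorted with cumulative weight:
  y=1 (N4, w=75) cum 75
  y=2 (N6, w=40) cum 115
  y=5 (N3, w=120) cum 235
  y=5 (N7, w=12) cum 247
  y=6 (N2, w=110) cum 357  ← median
  y=7 (N5, w=60) cum 417
  y=10 (N1, w=175) cum 592
⇒ y* = 6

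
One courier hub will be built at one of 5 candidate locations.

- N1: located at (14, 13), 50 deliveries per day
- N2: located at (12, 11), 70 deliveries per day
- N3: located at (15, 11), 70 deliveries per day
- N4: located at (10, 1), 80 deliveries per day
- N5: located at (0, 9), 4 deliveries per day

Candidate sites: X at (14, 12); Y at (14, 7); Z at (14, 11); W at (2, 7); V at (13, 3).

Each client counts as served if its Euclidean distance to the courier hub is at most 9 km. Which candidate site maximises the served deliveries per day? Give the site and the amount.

Coverage radius r = 9 km; a point is covered iff (Δx)²+(Δy)² ≤ 9² = 81.
  X (14, 12): covers {N1, N2, N3} → 190
  Y (14, 7): covers {N1, N2, N3, N4} → 270
  Z (14, 11): covers {N1, N2, N3} → 190
  W (2, 7): covers {N5} → 4
  V (13, 3): covers {N2, N3, N4} → 220
Maximum coverage at Y: 270 deliveries per day.

Y, covering 270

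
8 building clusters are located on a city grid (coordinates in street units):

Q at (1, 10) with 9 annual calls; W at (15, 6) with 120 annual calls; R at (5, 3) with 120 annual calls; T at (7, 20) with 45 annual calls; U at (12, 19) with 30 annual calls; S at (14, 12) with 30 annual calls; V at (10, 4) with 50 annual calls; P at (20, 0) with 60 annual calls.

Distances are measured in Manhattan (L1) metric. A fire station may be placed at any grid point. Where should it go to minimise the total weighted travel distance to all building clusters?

Manhattan distance separates: Σwᵢ(|x−xᵢ|+|y−yᵢ|) = Σwᵢ|x−xᵢ| + Σwᵢ|y−yᵢ|, so x and y are optimised independently as 1-D weighted medians.
Total weight W = 464; half = 232.
x-coordinate, sorted with cumulative weight:
  x=1 (Q, w=9) cum 9
  x=5 (R, w=120) cum 129
  x=7 (T, w=45) cum 174
  x=10 (V, w=50) cum 224
  x=12 (U, w=30) cum 254  ← median
  x=14 (S, w=30) cum 284
  x=15 (W, w=120) cum 404
  x=20 (P, w=60) cum 464
⇒ x* = 12
y-coordinate, sorted with cumulative weight:
  y=0 (P, w=60) cum 60
  y=3 (R, w=120) cum 180
  y=4 (V, w=50) cum 230
  y=6 (W, w=120) cum 350  ← median
  y=10 (Q, w=9) cum 359
  y=12 (S, w=30) cum 389
  y=19 (U, w=30) cum 419
  y=20 (T, w=45) cum 464
⇒ y* = 6

(12, 6)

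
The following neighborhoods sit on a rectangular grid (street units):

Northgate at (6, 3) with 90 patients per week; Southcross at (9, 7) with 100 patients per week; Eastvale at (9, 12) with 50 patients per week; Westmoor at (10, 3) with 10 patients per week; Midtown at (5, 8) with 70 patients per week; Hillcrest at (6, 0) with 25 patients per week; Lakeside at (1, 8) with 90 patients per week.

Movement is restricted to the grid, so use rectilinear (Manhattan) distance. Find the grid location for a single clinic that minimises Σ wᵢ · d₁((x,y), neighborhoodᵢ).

Manhattan distance separates: Σwᵢ(|x−xᵢ|+|y−yᵢ|) = Σwᵢ|x−xᵢ| + Σwᵢ|y−yᵢ|, so x and y are optimised independently as 1-D weighted medians.
Total weight W = 435; half = 217.5.
x-coordinate, sorted with cumulative weight:
  x=1 (Lakeside, w=90) cum 90
  x=5 (Midtown, w=70) cum 160
  x=6 (Northgate, w=90) cum 250  ← median
  x=6 (Hillcrest, w=25) cum 275
  x=9 (Southcross, w=100) cum 375
  x=9 (Eastvale, w=50) cum 425
  x=10 (Westmoor, w=10) cum 435
⇒ x* = 6
y-coordinate, sorted with cumulative weight:
  y=0 (Hillcrest, w=25) cum 25
  y=3 (Northgate, w=90) cum 115
  y=3 (Westmoor, w=10) cum 125
  y=7 (Southcross, w=100) cum 225  ← median
  y=8 (Midtown, w=70) cum 295
  y=8 (Lakeside, w=90) cum 385
  y=12 (Eastvale, w=50) cum 435
⇒ y* = 7

(6, 7)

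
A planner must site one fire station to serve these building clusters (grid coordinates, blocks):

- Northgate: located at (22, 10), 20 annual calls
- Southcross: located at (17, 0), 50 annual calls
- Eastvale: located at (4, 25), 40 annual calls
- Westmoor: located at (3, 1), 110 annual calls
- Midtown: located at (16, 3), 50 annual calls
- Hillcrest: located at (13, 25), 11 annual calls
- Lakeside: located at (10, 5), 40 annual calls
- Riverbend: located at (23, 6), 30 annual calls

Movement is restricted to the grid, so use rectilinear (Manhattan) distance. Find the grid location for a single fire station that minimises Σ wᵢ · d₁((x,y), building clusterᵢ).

(10, 3)

Manhattan distance separates: Σwᵢ(|x−xᵢ|+|y−yᵢ|) = Σwᵢ|x−xᵢ| + Σwᵢ|y−yᵢ|, so x and y are optimised independently as 1-D weighted medians.
Total weight W = 351; half = 175.5.
x-coordinate, sorted with cumulative weight:
  x=3 (Westmoor, w=110) cum 110
  x=4 (Eastvale, w=40) cum 150
  x=10 (Lakeside, w=40) cum 190  ← median
  x=13 (Hillcrest, w=11) cum 201
  x=16 (Midtown, w=50) cum 251
  x=17 (Southcross, w=50) cum 301
  x=22 (Northgate, w=20) cum 321
  x=23 (Riverbend, w=30) cum 351
⇒ x* = 10
y-coordinate, sorted with cumulative weight:
  y=0 (Southcross, w=50) cum 50
  y=1 (Westmoor, w=110) cum 160
  y=3 (Midtown, w=50) cum 210  ← median
  y=5 (Lakeside, w=40) cum 250
  y=6 (Riverbend, w=30) cum 280
  y=10 (Northgate, w=20) cum 300
  y=25 (Eastvale, w=40) cum 340
  y=25 (Hillcrest, w=11) cum 351
⇒ y* = 3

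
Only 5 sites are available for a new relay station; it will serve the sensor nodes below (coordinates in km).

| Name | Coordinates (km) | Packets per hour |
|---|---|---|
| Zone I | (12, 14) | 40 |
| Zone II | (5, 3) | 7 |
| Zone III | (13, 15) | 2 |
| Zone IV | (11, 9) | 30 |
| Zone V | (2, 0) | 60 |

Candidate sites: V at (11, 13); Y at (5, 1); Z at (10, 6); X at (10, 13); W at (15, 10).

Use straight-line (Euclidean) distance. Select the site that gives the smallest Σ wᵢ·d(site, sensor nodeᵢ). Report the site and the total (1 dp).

Total weighted distance at each candidate:
  V (11, 13): total = 1212.5
  Y (5, 1): total = 1126.6
  Z (10, 6): total = 1084.5
  X (10, 13): total = 1214.5
  W (15, 10): total = 1404.0
Minimum is at Z with total 1084.5 km.

Z, total 1084.5 km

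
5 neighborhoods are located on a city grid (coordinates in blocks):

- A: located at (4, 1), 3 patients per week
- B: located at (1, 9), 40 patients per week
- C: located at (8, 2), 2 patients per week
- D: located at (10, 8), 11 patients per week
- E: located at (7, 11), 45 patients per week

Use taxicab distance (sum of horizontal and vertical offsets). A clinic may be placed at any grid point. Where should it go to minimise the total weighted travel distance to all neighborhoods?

(7, 9)

Manhattan distance separates: Σwᵢ(|x−xᵢ|+|y−yᵢ|) = Σwᵢ|x−xᵢ| + Σwᵢ|y−yᵢ|, so x and y are optimised independently as 1-D weighted medians.
Total weight W = 101; half = 50.5.
x-coordinate, sorted with cumulative weight:
  x=1 (B, w=40) cum 40
  x=4 (A, w=3) cum 43
  x=7 (E, w=45) cum 88  ← median
  x=8 (C, w=2) cum 90
  x=10 (D, w=11) cum 101
⇒ x* = 7
y-coordinate, sorted with cumulative weight:
  y=1 (A, w=3) cum 3
  y=2 (C, w=2) cum 5
  y=8 (D, w=11) cum 16
  y=9 (B, w=40) cum 56  ← median
  y=11 (E, w=45) cum 101
⇒ y* = 9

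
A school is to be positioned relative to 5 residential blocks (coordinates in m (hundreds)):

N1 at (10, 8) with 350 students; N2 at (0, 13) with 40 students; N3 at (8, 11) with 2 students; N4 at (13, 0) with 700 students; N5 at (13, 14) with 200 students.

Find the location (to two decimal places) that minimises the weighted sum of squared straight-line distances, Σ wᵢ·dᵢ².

(11.78, 4.75)

The minimiser of Σwᵢ‖p−pᵢ‖² is the weighted centroid p* = (Σwᵢpᵢ)/(Σwᵢ).
Σwᵢ = 1292.
Σwᵢxᵢ = 350·10 + 40·0 + 2·8 + 700·13 + 200·13 = 15216.
Σwᵢyᵢ = 350·8 + 40·13 + 2·11 + 700·0 + 200·14 = 6142.
x* = 15216/1292 = 11.78, y* = 6142/1292 = 4.75.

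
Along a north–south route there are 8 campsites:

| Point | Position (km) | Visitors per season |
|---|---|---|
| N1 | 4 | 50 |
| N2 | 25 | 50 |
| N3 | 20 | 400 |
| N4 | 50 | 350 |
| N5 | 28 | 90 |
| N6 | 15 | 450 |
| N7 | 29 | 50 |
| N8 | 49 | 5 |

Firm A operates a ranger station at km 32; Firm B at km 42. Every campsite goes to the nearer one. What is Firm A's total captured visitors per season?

The indifferent point is the midpoint (32+42)/2 = 37; campsites left of it (closer to Firm A at 32) go to Firm A, those right go to Firm B.
  N1 at 4 (w=50) → Firm A
  N6 at 15 (w=450) → Firm A
  N3 at 20 (w=400) → Firm A
  N2 at 25 (w=50) → Firm A
  N5 at 28 (w=90) → Firm A
  N7 at 29 (w=50) → Firm A
  N8 at 49 (w=5) → Firm B
  N4 at 50 (w=350) → Firm B
Firm A captures 1090; Firm B captures 355.

1090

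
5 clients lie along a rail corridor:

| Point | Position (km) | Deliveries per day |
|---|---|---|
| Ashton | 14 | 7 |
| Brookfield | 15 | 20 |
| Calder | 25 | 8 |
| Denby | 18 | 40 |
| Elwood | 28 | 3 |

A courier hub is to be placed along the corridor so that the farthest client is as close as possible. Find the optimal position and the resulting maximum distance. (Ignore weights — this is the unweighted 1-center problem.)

location 21, max distance 7

The 1-center on a line is the midpoint of the two extreme points: leftmost at 14, rightmost at 28.
Optimal location = (14 + 28)/2 = 21; maximum distance = (28 − 14)/2 = 7.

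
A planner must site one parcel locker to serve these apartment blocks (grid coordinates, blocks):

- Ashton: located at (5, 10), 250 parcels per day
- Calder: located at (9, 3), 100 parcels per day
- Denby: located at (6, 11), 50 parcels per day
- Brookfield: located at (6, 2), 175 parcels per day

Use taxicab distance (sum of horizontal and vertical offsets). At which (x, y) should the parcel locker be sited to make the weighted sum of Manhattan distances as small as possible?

(6, 10)

Manhattan distance separates: Σwᵢ(|x−xᵢ|+|y−yᵢ|) = Σwᵢ|x−xᵢ| + Σwᵢ|y−yᵢ|, so x and y are optimised independently as 1-D weighted medians.
Total weight W = 575; half = 287.5.
x-coordinate, sorted with cumulative weight:
  x=5 (Ashton, w=250) cum 250
  x=6 (Denby, w=50) cum 300  ← median
  x=6 (Brookfield, w=175) cum 475
  x=9 (Calder, w=100) cum 575
⇒ x* = 6
y-coordinate, sorted with cumulative weight:
  y=2 (Brookfield, w=175) cum 175
  y=3 (Calder, w=100) cum 275
  y=10 (Ashton, w=250) cum 525  ← median
  y=11 (Denby, w=50) cum 575
⇒ y* = 10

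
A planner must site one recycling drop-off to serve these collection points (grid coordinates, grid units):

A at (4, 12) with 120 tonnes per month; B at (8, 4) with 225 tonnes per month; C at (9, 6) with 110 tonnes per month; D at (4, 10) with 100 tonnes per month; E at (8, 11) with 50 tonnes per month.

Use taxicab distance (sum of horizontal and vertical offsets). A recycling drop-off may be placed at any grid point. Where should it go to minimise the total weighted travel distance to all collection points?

(8, 6)

Manhattan distance separates: Σwᵢ(|x−xᵢ|+|y−yᵢ|) = Σwᵢ|x−xᵢ| + Σwᵢ|y−yᵢ|, so x and y are optimised independently as 1-D weighted medians.
Total weight W = 605; half = 302.5.
x-coordinate, sorted with cumulative weight:
  x=4 (A, w=120) cum 120
  x=4 (D, w=100) cum 220
  x=8 (B, w=225) cum 445  ← median
  x=8 (E, w=50) cum 495
  x=9 (C, w=110) cum 605
⇒ x* = 8
y-coordinate, sorted with cumulative weight:
  y=4 (B, w=225) cum 225
  y=6 (C, w=110) cum 335  ← median
  y=10 (D, w=100) cum 435
  y=11 (E, w=50) cum 485
  y=12 (A, w=120) cum 605
⇒ y* = 6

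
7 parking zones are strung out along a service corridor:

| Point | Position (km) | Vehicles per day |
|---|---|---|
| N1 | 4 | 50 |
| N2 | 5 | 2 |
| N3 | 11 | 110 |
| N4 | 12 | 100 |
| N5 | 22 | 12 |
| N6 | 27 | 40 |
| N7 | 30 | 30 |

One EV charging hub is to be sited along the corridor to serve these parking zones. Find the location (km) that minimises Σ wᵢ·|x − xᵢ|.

For a sum of weighted absolute distances on a line, the optimum is the weighted median (not the mean). Total weight W = 344; half-weight = 172.
Sort by position and accumulate weight:
  km 4 (N1, w=50) → cum 50
  km 5 (N2, w=2) → cum 52
  km 11 (N3, w=110) → cum 162
  km 12 (N4, w=100) → cum 262  ≥ 172 → median here
  km 22 (N5, w=12) → cum 274
  km 27 (N6, w=40) → cum 314
  km 30 (N7, w=30) → cum 344
Optimal location: km 12.

x = 12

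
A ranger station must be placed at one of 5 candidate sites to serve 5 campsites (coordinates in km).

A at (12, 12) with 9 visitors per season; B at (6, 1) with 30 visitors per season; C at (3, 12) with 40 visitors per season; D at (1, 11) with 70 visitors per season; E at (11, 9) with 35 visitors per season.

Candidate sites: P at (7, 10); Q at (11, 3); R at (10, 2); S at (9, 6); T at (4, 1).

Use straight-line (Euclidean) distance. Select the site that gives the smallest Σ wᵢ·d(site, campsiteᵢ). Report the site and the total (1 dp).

P, total 1069.1 km

Total weighted distance at each candidate:
  P (7, 10): total = 1069.1
  Q (11, 3): total = 1831.2
  R (10, 2): total = 1842.2
  S (9, 6): total = 1361.3
  T (4, 1): total = 1727.1
Minimum is at P with total 1069.1 km.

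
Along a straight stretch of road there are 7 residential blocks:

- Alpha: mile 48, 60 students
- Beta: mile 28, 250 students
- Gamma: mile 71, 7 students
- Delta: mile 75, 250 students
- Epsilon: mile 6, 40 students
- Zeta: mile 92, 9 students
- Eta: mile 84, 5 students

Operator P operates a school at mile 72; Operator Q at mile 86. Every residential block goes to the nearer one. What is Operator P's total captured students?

The indifferent point is the midpoint (72+86)/2 = 79; residential blocks left of it (closer to Operator P at 72) go to Operator P, those right go to Operator Q.
  Epsilon at 6 (w=40) → Operator P
  Beta at 28 (w=250) → Operator P
  Alpha at 48 (w=60) → Operator P
  Gamma at 71 (w=7) → Operator P
  Delta at 75 (w=250) → Operator P
  Eta at 84 (w=5) → Operator Q
  Zeta at 92 (w=9) → Operator Q
Operator P captures 607; Operator Q captures 14.

607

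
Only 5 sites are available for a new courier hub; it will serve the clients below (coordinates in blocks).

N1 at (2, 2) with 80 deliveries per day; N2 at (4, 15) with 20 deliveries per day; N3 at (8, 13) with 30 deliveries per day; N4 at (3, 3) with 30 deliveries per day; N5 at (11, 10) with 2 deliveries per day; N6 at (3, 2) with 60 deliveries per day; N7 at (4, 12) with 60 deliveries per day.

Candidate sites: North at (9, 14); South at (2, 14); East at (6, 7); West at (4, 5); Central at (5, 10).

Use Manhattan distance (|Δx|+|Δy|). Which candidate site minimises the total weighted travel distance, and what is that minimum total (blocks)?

West, total 1734 blocks

Total weighted distance at each candidate:
  North (9, 14): total = 3722
  South (2, 14): total = 2636
  East (6, 7): total = 2286
  West (4, 5): total = 1734
  Central (5, 10): total = 2242
Minimum is at West with total 1734 blocks.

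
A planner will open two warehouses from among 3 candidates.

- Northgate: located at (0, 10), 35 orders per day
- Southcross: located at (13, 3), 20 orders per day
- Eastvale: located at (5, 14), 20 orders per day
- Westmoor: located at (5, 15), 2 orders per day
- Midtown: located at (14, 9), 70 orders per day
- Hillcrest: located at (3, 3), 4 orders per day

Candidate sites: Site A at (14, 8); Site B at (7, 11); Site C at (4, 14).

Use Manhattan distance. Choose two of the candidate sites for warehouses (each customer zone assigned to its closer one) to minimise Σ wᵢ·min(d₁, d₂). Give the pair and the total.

Evaluate every pair (each demand assigned to the nearer of the two):
  {Site A, Site C}: total = 542
  {Site A, Site B}: total = 630
  {Site B, Site C}: total = 1262
Best pair: {Site A, Site C} with total 542.

{Site A, Site C}, total 542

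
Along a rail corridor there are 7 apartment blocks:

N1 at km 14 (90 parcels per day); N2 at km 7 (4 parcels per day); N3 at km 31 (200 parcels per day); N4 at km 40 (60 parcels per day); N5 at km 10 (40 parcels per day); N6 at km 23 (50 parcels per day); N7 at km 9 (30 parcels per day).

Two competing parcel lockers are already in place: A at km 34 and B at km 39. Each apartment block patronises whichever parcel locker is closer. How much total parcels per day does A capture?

The indifferent point is the midpoint (34+39)/2 = 36.5; apartment blocks left of it (closer to A at 34) go to A, those right go to B.
  N2 at 7 (w=4) → A
  N7 at 9 (w=30) → A
  N5 at 10 (w=40) → A
  N1 at 14 (w=90) → A
  N6 at 23 (w=50) → A
  N3 at 31 (w=200) → A
  N4 at 40 (w=60) → B
A captures 414; B captures 60.

414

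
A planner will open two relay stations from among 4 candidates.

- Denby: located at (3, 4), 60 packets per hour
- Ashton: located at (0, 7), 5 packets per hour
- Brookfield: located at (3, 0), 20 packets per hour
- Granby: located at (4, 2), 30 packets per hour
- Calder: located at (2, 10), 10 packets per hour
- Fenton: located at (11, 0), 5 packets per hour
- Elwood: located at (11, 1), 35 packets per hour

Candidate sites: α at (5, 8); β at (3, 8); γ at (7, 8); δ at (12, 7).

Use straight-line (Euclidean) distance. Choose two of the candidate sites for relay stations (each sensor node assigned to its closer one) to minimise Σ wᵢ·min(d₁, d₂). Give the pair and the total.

Evaluate every pair (each demand assigned to the nearer of the two):
  {β, δ}: total = 868.9
  {α, δ}: total = 925.5
  {β, γ}: total = 947.6
  {α, β}: total = 993.3
  {α, γ}: total = 1004.2
  {γ, δ}: total = 1057.0
Best pair: {β, δ} with total 868.9.

{β, δ}, total 868.9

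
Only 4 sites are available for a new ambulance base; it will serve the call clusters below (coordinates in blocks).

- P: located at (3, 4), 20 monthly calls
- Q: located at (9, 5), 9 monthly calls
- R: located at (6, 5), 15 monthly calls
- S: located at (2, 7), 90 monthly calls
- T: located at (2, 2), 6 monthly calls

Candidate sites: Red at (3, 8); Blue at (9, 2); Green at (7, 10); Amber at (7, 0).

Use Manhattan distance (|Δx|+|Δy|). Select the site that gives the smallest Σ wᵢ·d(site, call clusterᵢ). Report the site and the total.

Red, total 473 blocks

Total weighted distance at each candidate:
  Red (3, 8): total = 473
  Blue (9, 2): total = 1399
  Green (7, 10): total = 1151
  Amber (7, 0): total = 1435
Minimum is at Red with total 473 blocks.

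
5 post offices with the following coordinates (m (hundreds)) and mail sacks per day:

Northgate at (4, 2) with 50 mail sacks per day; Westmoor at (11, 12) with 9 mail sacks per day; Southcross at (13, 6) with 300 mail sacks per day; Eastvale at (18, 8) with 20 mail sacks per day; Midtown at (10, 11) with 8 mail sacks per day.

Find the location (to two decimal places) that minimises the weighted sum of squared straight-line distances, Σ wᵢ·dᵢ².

(11.99, 5.83)

The minimiser of Σwᵢ‖p−pᵢ‖² is the weighted centroid p* = (Σwᵢpᵢ)/(Σwᵢ).
Σwᵢ = 387.
Σwᵢxᵢ = 50·4 + 9·11 + 300·13 + 20·18 + 8·10 = 4639.
Σwᵢyᵢ = 50·2 + 9·12 + 300·6 + 20·8 + 8·11 = 2256.
x* = 4639/387 = 11.99, y* = 2256/387 = 5.83.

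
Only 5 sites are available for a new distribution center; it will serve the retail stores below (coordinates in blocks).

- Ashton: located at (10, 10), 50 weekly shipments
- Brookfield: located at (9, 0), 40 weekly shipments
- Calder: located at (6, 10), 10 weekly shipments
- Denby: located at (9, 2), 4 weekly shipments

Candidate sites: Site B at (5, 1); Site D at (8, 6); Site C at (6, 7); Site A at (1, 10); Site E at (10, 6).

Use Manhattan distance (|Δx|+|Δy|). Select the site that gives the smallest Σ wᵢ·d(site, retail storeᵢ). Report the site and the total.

Site E, total 580 blocks

Total weighted distance at each candidate:
  Site B (5, 1): total = 1020
  Site D (8, 6): total = 660
  Site C (6, 7): total = 812
  Site A (1, 10): total = 1284
  Site E (10, 6): total = 580
Minimum is at Site E with total 580 blocks.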